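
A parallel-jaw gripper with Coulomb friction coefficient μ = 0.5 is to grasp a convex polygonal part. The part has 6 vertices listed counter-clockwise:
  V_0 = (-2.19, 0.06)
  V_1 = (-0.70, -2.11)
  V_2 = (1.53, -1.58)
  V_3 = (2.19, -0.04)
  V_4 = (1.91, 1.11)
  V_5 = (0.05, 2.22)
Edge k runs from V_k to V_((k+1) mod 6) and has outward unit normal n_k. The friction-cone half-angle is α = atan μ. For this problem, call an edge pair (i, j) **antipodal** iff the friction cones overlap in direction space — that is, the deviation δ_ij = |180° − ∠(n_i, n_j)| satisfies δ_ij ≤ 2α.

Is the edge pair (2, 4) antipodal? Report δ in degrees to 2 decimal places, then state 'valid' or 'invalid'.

δ = 97.63°, invalid

α = atan 0.5 = 26.57°;  2α = 53.13°
edge 2: e_2 = (+0.66, +1.54);  n_2 = (+0.9191, -0.3939)
edge 4: e_4 = (-1.86, +1.11);  n_4 = (+0.5125, +0.8587)
∠(n_2, n_4) = 82.37°
δ = |180° − 82.37°| = 97.63°
97.63° > 2α = 53.13°  →  invalid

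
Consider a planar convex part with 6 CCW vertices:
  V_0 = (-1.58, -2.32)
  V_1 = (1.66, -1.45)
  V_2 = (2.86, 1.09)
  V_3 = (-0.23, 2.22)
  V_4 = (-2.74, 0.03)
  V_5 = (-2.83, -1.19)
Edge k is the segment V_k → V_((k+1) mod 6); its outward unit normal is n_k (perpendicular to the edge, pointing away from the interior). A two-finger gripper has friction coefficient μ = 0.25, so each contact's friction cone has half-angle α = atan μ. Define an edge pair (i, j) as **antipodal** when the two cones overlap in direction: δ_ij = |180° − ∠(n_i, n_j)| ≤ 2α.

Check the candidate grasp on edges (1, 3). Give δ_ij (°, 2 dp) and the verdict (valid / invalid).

δ = 23.61°, valid

α = atan 0.25 = 14.04°;  2α = 28.07°
edge 1: e_1 = (+1.20, +2.54);  n_1 = (+0.9042, -0.4272)
edge 3: e_3 = (-2.51, -2.19);  n_3 = (-0.6574, +0.7535)
∠(n_1, n_3) = 156.39°
δ = |180° − 156.39°| = 23.61°
23.61° ≤ 2α = 28.07°  →  valid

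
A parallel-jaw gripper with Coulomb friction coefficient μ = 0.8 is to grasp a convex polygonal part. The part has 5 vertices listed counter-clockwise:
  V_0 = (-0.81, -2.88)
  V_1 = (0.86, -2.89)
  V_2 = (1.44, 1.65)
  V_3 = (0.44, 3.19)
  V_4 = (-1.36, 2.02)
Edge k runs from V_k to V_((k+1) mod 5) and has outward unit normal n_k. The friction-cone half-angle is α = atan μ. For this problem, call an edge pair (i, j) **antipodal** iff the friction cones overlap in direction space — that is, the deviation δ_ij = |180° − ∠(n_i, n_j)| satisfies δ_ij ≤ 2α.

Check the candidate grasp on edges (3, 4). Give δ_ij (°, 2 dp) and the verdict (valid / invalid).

α = atan 0.8 = 38.66°;  2α = 77.32°
edge 3: e_3 = (-1.80, -1.17);  n_3 = (-0.5450, +0.8384)
edge 4: e_4 = (+0.55, -4.90);  n_4 = (-0.9938, -0.1115)
∠(n_3, n_4) = 63.38°
δ = |180° − 63.38°| = 116.62°
116.62° > 2α = 77.32°  →  invalid

δ = 116.62°, invalid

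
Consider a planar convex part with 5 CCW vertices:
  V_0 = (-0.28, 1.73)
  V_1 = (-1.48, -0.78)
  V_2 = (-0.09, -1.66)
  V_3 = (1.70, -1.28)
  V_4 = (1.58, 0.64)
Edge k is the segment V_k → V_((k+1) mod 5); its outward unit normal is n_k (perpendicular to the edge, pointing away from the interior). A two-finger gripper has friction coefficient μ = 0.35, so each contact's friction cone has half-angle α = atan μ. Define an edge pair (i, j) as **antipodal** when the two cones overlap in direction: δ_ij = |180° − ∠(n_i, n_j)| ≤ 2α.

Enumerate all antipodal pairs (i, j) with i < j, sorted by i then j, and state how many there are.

count = 2; pairs: (0,3), (1,4)

α = atan 0.35 = 19.29°;  2α = 38.58°
n_0 = (-0.9022, +0.4313)
n_1 = (-0.5349, -0.8449)
n_2 = (+0.2077, -0.9782)
n_3 = (+0.9981, +0.0624)
n_4 = (+0.5056, +0.8628)
  (0,1): δ = 96.79°  ·
  (0,2): δ = 52.46°  ·
  (0,3): δ = 29.13°  ✓
  (0,4): δ = 85.18°  ·
  (1,2): δ = 135.68°  ·
  (1,3): δ = 54.09°  ·
  (1,4): δ = 1.97°  ✓
  (2,3): δ = 98.41°  ·
  (2,4): δ = 42.36°  ·
  (3,4): δ = 123.95°  ·
antipodal pairs: 2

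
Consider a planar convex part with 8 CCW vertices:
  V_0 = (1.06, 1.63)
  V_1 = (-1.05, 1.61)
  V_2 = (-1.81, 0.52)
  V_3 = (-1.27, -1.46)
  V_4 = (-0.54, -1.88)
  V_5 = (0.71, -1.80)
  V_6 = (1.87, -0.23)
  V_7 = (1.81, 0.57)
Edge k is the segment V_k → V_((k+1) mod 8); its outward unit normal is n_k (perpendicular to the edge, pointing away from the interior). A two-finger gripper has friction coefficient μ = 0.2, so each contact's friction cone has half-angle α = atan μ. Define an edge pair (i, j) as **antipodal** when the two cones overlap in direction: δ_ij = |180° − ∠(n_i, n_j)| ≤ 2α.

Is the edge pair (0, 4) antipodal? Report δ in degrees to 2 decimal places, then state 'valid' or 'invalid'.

δ = 3.12°, valid

α = atan 0.2 = 11.31°;  2α = 22.62°
edge 0: e_0 = (-2.11, -0.02);  n_0 = (-0.0095, +1.0000)
edge 4: e_4 = (+1.25, +0.08);  n_4 = (+0.0639, -0.9980)
∠(n_0, n_4) = 176.88°
δ = |180° − 176.88°| = 3.12°
3.12° ≤ 2α = 22.62°  →  valid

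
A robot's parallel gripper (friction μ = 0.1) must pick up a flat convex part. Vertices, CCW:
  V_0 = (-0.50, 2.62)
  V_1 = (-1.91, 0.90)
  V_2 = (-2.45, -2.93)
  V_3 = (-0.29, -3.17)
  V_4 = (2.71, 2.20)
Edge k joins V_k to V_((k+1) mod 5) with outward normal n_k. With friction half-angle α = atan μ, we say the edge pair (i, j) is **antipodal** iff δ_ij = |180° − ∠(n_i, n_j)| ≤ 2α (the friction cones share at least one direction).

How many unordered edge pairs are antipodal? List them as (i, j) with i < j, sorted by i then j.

count = 2; pairs: (0,3), (2,4)

α = atan 0.1 = 5.71°;  2α = 11.42°
n_0 = (-0.7734, +0.6340)
n_1 = (-0.9902, +0.1396)
n_2 = (-0.1104, -0.9939)
n_3 = (+0.8730, -0.4877)
n_4 = (+0.1297, +0.9915)
  (0,1): δ = 148.68°  ·
  (0,2): δ = 57.00°  ·
  (0,3): δ = 10.15°  ✓
  (0,4): δ = 121.89°  ·
  (1,2): δ = 88.31°  ·
  (1,3): δ = 21.16°  ·
  (1,4): δ = 90.57°  ·
  (2,3): δ = 112.85°  ·
  (2,4): δ = 1.11°  ✓
  (3,4): δ = 68.26°  ·
antipodal pairs: 2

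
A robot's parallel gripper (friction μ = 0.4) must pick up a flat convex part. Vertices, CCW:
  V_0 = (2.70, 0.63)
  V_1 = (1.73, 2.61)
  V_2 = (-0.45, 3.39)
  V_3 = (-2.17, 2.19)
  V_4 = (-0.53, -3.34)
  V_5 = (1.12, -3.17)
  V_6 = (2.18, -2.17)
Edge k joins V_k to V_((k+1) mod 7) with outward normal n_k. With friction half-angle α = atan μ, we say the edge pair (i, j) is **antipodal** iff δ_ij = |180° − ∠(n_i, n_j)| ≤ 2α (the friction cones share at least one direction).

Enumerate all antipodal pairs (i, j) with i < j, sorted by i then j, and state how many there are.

α = atan 0.4 = 21.80°;  2α = 43.60°
n_0 = (+0.8980, +0.4399)
n_1 = (+0.3369, +0.9415)
n_2 = (-0.5722, +0.8201)
n_3 = (-0.9587, -0.2843)
n_4 = (+0.1025, -0.9947)
n_5 = (+0.6862, -0.7274)
n_6 = (+0.9832, -0.1826)
  (0,1): δ = 135.79°  ·
  (0,2): δ = 81.20°  ·
  (0,3): δ = 9.58°  ✓
  (0,4): δ = 69.78°  ·
  (0,5): δ = 107.23°  ·
  (0,6): δ = 143.38°  ·
  (1,2): δ = 125.41°  ·
  (1,3): δ = 53.79°  ·
  (1,4): δ = 25.57°  ✓
  (1,5): δ = 63.02°  ·
  (1,6): δ = 99.17°  ·
  (2,3): δ = 108.38°  ·
  (2,4): δ = 29.02°  ✓
  (2,5): δ = 8.43°  ✓
  (2,6): δ = 44.58°  ·
  (3,4): δ = 100.64°  ·
  (3,5): δ = 63.19°  ·
  (3,6): δ = 27.04°  ✓
  (4,5): δ = 142.55°  ·
  (4,6): δ = 106.40°  ·
  (5,6): δ = 143.85°  ·
antipodal pairs: 5

count = 5; pairs: (0,3), (1,4), (2,4), (2,5), (3,6)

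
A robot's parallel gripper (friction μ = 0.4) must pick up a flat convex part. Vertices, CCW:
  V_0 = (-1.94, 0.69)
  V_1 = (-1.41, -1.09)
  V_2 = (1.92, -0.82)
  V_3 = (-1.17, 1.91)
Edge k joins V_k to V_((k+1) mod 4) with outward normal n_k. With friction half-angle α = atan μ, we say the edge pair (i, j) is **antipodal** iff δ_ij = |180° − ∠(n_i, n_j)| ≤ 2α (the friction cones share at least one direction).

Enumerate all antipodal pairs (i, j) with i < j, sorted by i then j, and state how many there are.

count = 1; pairs: (0,2)

α = atan 0.4 = 21.80°;  2α = 43.60°
n_0 = (-0.9584, -0.2854)
n_1 = (+0.0808, -0.9967)
n_2 = (+0.6621, +0.7494)
n_3 = (-0.8457, +0.5337)
  (0,1): δ = 101.95°  ·
  (0,2): δ = 31.96°  ✓
  (0,3): δ = 131.16°  ·
  (1,2): δ = 46.10°  ·
  (1,3): δ = 53.11°  ·
  (2,3): δ = 80.80°  ·
antipodal pairs: 1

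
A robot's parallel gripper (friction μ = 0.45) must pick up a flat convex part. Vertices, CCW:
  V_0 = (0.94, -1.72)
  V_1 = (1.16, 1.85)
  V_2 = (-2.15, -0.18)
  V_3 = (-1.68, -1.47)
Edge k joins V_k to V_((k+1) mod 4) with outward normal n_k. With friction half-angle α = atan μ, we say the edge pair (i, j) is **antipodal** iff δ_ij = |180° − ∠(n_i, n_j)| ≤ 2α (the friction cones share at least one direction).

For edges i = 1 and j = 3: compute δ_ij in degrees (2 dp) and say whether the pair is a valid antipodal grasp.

α = atan 0.45 = 24.23°;  2α = 48.46°
edge 1: e_1 = (-3.31, -2.03);  n_1 = (-0.5228, +0.8525)
edge 3: e_3 = (+2.62, -0.25);  n_3 = (-0.0950, -0.9955)
∠(n_1, n_3) = 143.03°
δ = |180° − 143.03°| = 36.97°
36.97° ≤ 2α = 48.46°  →  valid

δ = 36.97°, valid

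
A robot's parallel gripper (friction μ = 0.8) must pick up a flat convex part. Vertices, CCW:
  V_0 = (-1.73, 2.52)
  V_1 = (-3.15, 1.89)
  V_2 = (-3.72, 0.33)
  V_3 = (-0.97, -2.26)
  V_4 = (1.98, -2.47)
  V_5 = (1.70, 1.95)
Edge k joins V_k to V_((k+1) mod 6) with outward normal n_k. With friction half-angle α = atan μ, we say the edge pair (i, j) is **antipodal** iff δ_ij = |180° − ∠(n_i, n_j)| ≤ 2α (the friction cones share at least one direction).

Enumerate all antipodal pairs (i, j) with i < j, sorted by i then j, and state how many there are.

α = atan 0.8 = 38.66°;  2α = 77.32°
n_0 = (-0.4055, +0.9141)
n_1 = (-0.9393, +0.3432)
n_2 = (-0.6856, -0.7280)
n_3 = (-0.0710, -0.9975)
n_4 = (+0.9980, +0.0632)
n_5 = (+0.1639, +0.9865)
  (0,1): δ = 134.00°  ·
  (0,2): δ = 67.21°  ✓
  (0,3): δ = 28.00°  ✓
  (0,4): δ = 69.70°  ✓
  (0,5): δ = 146.64°  ·
  (1,2): δ = 113.21°  ·
  (1,3): δ = 74.00°  ✓
  (1,4): δ = 23.70°  ✓
  (1,5): δ = 100.64°  ·
  (2,3): δ = 140.79°  ·
  (2,4): δ = 43.09°  ✓
  (2,5): δ = 33.85°  ✓
  (3,4): δ = 82.30°  ·
  (3,5): δ = 5.36°  ✓
  (4,5): δ = 103.06°  ·
antipodal pairs: 8

count = 8; pairs: (0,2), (0,3), (0,4), (1,3), (1,4), (2,4), (2,5), (3,5)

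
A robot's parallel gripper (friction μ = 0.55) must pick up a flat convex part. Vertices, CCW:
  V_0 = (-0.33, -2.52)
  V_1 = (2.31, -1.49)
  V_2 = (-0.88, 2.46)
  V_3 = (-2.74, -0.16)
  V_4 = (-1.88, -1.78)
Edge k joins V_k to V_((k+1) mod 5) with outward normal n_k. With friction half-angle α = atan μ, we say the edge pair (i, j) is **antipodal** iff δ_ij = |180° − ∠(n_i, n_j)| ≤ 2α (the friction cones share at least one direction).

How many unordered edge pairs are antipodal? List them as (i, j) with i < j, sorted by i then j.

count = 3; pairs: (0,2), (1,3), (1,4)

α = atan 0.55 = 28.81°;  2α = 57.62°
n_0 = (+0.3635, -0.9316)
n_1 = (+0.7780, +0.6283)
n_2 = (-0.8154, +0.5789)
n_3 = (-0.8833, -0.4689)
n_4 = (-0.4308, -0.9024)
  (0,1): δ = 72.39°  ·
  (0,2): δ = 33.31°  ✓
  (0,3): δ = 96.65°  ·
  (0,4): δ = 133.17°  ·
  (1,2): δ = 74.30°  ·
  (1,3): δ = 10.96°  ✓
  (1,4): δ = 25.56°  ✓
  (2,3): δ = 116.67°  ·
  (2,4): δ = 80.15°  ·
  (3,4): δ = 143.48°  ·
antipodal pairs: 3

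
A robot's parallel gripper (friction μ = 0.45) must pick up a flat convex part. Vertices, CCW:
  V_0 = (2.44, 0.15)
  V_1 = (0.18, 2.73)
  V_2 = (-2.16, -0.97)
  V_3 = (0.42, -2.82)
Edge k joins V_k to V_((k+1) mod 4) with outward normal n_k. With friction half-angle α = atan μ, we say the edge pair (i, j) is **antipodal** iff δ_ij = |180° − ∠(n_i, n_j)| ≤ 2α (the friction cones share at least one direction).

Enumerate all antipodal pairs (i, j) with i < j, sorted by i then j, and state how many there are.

count = 2; pairs: (0,2), (1,3)

α = atan 0.45 = 24.23°;  2α = 48.46°
n_0 = (+0.7522, +0.6589)
n_1 = (-0.8452, +0.5345)
n_2 = (-0.5827, -0.8127)
n_3 = (+0.8269, -0.5624)
  (0,1): δ = 73.53°  ·
  (0,2): δ = 13.14°  ✓
  (0,3): δ = 104.56°  ·
  (1,2): δ = 93.33°  ·
  (1,3): δ = 1.91°  ✓
  (2,3): δ = 88.58°  ·
antipodal pairs: 2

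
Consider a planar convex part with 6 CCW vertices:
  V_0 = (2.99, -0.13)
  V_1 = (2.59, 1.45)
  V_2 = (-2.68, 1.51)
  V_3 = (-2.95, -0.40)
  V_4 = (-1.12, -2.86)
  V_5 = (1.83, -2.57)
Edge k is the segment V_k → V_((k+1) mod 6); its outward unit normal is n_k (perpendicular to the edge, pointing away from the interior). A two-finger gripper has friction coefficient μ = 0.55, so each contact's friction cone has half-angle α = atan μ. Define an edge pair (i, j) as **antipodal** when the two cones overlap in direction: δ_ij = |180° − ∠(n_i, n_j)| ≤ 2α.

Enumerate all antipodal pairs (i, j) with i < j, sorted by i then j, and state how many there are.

α = atan 0.55 = 28.81°;  2α = 57.62°
n_0 = (+0.9694, +0.2454)
n_1 = (+0.0114, +0.9999)
n_2 = (-0.9902, +0.1400)
n_3 = (-0.8023, -0.5969)
n_4 = (+0.0978, -0.9952)
n_5 = (+0.9031, -0.4294)
  (0,1): δ = 104.86°  ·
  (0,2): δ = 22.25°  ✓
  (0,3): δ = 22.44°  ✓
  (0,4): δ = 81.41°  ·
  (0,5): δ = 140.37°  ·
  (1,2): δ = 97.39°  ·
  (1,3): δ = 52.70°  ✓
  (1,4): δ = 6.27°  ✓
  (1,5): δ = 65.23°  ·
  (2,3): δ = 135.31°  ·
  (2,4): δ = 76.34°  ·
  (2,5): δ = 17.38°  ✓
  (3,4): δ = 121.03°  ·
  (3,5): δ = 62.07°  ·
  (4,5): δ = 121.04°  ·
antipodal pairs: 5

count = 5; pairs: (0,2), (0,3), (1,3), (1,4), (2,5)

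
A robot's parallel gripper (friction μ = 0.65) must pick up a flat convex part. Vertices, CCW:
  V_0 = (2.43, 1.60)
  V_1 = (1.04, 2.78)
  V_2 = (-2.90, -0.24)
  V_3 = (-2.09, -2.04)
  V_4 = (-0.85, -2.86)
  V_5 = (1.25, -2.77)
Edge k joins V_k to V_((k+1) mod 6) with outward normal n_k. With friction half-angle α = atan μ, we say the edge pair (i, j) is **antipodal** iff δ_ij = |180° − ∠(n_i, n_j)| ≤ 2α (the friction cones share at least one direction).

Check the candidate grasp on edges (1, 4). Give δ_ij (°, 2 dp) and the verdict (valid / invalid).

α = atan 0.65 = 33.02°;  2α = 66.05°
edge 1: e_1 = (-3.94, -3.02);  n_1 = (-0.6083, +0.7937)
edge 4: e_4 = (+2.10, +0.09);  n_4 = (+0.0428, -0.9991)
∠(n_1, n_4) = 144.98°
δ = |180° − 144.98°| = 35.02°
35.02° ≤ 2α = 66.05°  →  valid

δ = 35.02°, valid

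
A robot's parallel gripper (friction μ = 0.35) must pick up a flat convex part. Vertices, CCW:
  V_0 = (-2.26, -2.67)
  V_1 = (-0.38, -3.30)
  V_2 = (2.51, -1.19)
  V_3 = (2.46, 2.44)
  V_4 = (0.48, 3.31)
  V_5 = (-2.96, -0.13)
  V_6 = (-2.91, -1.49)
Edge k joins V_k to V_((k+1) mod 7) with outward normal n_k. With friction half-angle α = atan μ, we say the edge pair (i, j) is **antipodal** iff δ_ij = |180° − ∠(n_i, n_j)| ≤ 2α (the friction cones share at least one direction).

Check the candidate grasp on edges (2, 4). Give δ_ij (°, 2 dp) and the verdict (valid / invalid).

δ = 45.79°, invalid

α = atan 0.35 = 19.29°;  2α = 38.58°
edge 2: e_2 = (-0.05, +3.63);  n_2 = (+0.9999, +0.0138)
edge 4: e_4 = (-3.44, -3.44);  n_4 = (-0.7071, +0.7071)
∠(n_2, n_4) = 134.21°
δ = |180° − 134.21°| = 45.79°
45.79° > 2α = 38.58°  →  invalid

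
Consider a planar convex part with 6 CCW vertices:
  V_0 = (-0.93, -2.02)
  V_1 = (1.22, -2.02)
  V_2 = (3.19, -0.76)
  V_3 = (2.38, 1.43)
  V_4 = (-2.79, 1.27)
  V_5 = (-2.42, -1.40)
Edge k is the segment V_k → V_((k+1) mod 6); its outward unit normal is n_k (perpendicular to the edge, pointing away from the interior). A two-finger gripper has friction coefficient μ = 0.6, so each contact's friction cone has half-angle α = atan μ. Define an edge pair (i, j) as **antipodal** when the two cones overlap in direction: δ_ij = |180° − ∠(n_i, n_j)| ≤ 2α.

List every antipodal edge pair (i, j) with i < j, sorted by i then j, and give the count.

count = 5; pairs: (0,3), (1,3), (2,4), (2,5), (3,5)

α = atan 0.6 = 30.96°;  2α = 61.93°
n_0 = (+0.0000, -1.0000)
n_1 = (+0.5388, -0.8424)
n_2 = (+0.9379, +0.3469)
n_3 = (-0.0309, +0.9995)
n_4 = (-0.9905, -0.1373)
n_5 = (-0.3842, -0.9233)
  (0,1): δ = 147.40°  ·
  (0,2): δ = 69.70°  ·
  (0,3): δ = 1.77°  ✓
  (0,4): δ = 97.89°  ·
  (0,5): δ = 157.41°  ·
  (1,2): δ = 102.31°  ·
  (1,3): δ = 30.83°  ✓
  (1,4): δ = 65.29°  ·
  (1,5): δ = 124.80°  ·
  (2,3): δ = 108.52°  ·
  (2,4): δ = 12.41°  ✓
  (2,5): δ = 47.11°  ✓
  (3,4): δ = 83.88°  ·
  (3,5): δ = 24.37°  ✓
  (4,5): δ = 120.48°  ·
antipodal pairs: 5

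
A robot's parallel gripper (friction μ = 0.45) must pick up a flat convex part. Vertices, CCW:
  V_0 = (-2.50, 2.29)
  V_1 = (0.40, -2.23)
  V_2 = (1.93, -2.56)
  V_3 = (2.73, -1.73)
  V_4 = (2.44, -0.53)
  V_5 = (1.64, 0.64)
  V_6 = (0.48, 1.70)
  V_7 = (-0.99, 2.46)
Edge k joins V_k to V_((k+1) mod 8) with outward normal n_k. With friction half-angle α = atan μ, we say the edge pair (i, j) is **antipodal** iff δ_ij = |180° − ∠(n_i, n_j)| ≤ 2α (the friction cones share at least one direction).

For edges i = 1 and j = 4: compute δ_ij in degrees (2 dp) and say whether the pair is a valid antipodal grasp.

δ = 43.47°, valid

α = atan 0.45 = 24.23°;  2α = 48.46°
edge 1: e_1 = (+1.53, -0.33);  n_1 = (-0.2108, -0.9775)
edge 4: e_4 = (-0.80, +1.17);  n_4 = (+0.8255, +0.5644)
∠(n_1, n_4) = 136.53°
δ = |180° − 136.53°| = 43.47°
43.47° ≤ 2α = 48.46°  →  valid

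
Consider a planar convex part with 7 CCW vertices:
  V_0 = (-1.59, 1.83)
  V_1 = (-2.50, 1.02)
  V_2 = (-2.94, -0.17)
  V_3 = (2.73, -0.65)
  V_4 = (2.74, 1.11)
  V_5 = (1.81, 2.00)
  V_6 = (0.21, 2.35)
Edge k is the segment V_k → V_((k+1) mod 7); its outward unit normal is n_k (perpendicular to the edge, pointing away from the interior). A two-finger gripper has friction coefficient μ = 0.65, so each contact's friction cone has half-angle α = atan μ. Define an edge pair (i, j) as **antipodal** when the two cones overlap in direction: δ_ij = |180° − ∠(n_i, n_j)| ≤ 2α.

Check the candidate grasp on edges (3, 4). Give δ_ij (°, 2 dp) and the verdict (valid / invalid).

δ = 133.42°, invalid

α = atan 0.65 = 33.02°;  2α = 66.05°
edge 3: e_3 = (+0.01, +1.76);  n_3 = (+1.0000, -0.0057)
edge 4: e_4 = (-0.93, +0.89);  n_4 = (+0.6914, +0.7225)
∠(n_3, n_4) = 46.58°
δ = |180° − 46.58°| = 133.42°
133.42° > 2α = 66.05°  →  invalid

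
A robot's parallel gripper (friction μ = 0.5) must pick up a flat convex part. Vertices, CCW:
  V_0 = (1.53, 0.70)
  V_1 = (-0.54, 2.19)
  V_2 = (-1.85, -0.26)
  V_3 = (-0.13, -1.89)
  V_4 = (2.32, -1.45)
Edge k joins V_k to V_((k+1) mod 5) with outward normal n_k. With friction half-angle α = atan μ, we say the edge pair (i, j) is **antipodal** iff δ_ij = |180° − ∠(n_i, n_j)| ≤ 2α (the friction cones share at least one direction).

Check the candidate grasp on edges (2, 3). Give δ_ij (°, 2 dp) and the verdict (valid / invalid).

δ = 126.36°, invalid

α = atan 0.5 = 26.57°;  2α = 53.13°
edge 2: e_2 = (+1.72, -1.63);  n_2 = (-0.6879, -0.7258)
edge 3: e_3 = (+2.45, +0.44);  n_3 = (+0.1768, -0.9843)
∠(n_2, n_3) = 53.64°
δ = |180° − 53.64°| = 126.36°
126.36° > 2α = 53.13°  →  invalid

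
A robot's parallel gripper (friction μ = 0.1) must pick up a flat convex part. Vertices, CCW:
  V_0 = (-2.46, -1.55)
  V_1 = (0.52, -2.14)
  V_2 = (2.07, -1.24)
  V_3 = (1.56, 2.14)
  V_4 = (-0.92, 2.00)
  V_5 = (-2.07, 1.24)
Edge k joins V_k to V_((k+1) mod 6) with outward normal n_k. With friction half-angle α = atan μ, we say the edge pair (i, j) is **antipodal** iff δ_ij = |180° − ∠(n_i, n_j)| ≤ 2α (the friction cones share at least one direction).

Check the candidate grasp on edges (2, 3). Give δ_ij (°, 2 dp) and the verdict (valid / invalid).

α = atan 0.1 = 5.71°;  2α = 11.42°
edge 2: e_2 = (-0.51, +3.38);  n_2 = (+0.9888, +0.1492)
edge 3: e_3 = (-2.48, -0.14);  n_3 = (-0.0564, +0.9984)
∠(n_2, n_3) = 84.65°
δ = |180° − 84.65°| = 95.35°
95.35° > 2α = 11.42°  →  invalid

δ = 95.35°, invalid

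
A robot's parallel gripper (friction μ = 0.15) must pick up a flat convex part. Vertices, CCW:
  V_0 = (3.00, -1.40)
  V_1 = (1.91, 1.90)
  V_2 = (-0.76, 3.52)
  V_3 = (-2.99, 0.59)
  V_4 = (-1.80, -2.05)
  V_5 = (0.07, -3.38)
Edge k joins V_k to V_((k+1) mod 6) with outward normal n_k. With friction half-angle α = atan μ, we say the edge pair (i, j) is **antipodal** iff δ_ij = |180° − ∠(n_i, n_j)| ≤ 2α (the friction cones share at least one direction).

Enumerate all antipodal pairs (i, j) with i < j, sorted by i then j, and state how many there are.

count = 2; pairs: (0,3), (1,4)

α = atan 0.15 = 8.53°;  2α = 17.06°
n_0 = (+0.9495, +0.3136)
n_1 = (+0.5187, +0.8549)
n_2 = (-0.7957, +0.6056)
n_3 = (-0.9117, -0.4109)
n_4 = (-0.5796, -0.8149)
n_5 = (+0.5599, -0.8286)
  (0,1): δ = 139.53°  ·
  (0,2): δ = 55.55°  ·
  (0,3): δ = 5.99°  ✓
  (0,4): δ = 36.30°  ·
  (0,5): δ = 105.77°  ·
  (1,2): δ = 96.03°  ·
  (1,3): δ = 34.49°  ·
  (1,4): δ = 4.17°  ✓
  (1,5): δ = 65.30°  ·
  (2,3): δ = 118.46°  ·
  (2,4): δ = 88.15°  ·
  (2,5): δ = 18.68°  ·
  (3,4): δ = 149.69°  ·
  (3,5): δ = 80.21°  ·
  (4,5): δ = 110.53°  ·
antipodal pairs: 2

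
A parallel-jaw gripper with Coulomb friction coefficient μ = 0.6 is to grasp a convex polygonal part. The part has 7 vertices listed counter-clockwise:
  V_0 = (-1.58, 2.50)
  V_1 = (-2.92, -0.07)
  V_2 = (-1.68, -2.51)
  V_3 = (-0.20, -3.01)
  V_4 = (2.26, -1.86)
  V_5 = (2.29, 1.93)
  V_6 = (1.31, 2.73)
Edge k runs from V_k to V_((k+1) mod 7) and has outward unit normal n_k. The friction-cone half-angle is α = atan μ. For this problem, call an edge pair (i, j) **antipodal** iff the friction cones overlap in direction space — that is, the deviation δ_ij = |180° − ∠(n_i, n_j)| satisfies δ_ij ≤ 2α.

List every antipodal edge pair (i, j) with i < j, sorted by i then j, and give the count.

count = 7; pairs: (0,3), (0,4), (1,4), (1,5), (2,5), (2,6), (3,6)

α = atan 0.6 = 30.96°;  2α = 61.93°
n_0 = (-0.8867, +0.4623)
n_1 = (-0.8915, -0.4530)
n_2 = (-0.3201, -0.9474)
n_3 = (+0.4235, -0.9059)
n_4 = (+1.0000, -0.0079)
n_5 = (+0.6324, +0.7747)
n_6 = (-0.0793, +0.9968)
  (0,1): δ = 125.52°  ·
  (0,2): δ = 81.13°  ·
  (0,3): δ = 37.41°  ✓
  (0,4): δ = 27.08°  ✓
  (0,5): δ = 78.31°  ·
  (0,6): δ = 122.09°  ·
  (1,2): δ = 135.61°  ·
  (1,3): δ = 91.88°  ·
  (1,4): δ = 27.39°  ✓
  (1,5): δ = 23.83°  ✓
  (1,6): δ = 67.61°  ·
  (2,3): δ = 136.28°  ·
  (2,4): δ = 71.79°  ·
  (2,5): δ = 20.56°  ✓
  (2,6): δ = 23.22°  ✓
  (3,4): δ = 115.51°  ·
  (3,5): δ = 64.28°  ·
  (3,6): δ = 20.50°  ✓
  (4,5): δ = 128.77°  ·
  (4,6): δ = 85.00°  ·
  (5,6): δ = 136.22°  ·
antipodal pairs: 7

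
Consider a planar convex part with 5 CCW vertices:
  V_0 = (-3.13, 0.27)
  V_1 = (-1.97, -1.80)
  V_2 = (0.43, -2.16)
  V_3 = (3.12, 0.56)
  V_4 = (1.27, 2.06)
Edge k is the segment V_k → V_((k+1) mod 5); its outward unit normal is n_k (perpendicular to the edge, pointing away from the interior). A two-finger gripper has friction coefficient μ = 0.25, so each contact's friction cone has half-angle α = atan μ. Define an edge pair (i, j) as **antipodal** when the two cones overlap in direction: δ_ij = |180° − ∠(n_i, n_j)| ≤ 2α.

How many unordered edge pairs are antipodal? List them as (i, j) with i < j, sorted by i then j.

count = 2; pairs: (0,3), (2,4)

α = atan 0.25 = 14.04°;  2α = 28.07°
n_0 = (-0.8724, -0.4889)
n_1 = (-0.1483, -0.9889)
n_2 = (+0.7110, -0.7032)
n_3 = (+0.6298, +0.7768)
n_4 = (-0.3768, +0.9263)
  (0,1): δ = 127.80°  ·
  (0,2): δ = 73.95°  ·
  (0,3): δ = 21.70°  ✓
  (0,4): δ = 82.87°  ·
  (1,2): δ = 126.15°  ·
  (1,3): δ = 30.50°  ·
  (1,4): δ = 30.67°  ·
  (2,3): δ = 84.35°  ·
  (2,4): δ = 23.18°  ✓
  (3,4): δ = 118.83°  ·
antipodal pairs: 2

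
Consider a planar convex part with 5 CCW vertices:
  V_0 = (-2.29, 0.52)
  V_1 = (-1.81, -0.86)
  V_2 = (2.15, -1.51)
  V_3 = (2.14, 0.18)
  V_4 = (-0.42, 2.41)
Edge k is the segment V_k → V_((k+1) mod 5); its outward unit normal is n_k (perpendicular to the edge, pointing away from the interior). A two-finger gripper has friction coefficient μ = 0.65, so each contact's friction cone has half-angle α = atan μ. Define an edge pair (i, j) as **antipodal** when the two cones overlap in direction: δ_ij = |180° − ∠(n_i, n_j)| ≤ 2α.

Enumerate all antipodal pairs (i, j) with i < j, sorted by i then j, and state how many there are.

α = atan 0.65 = 33.02°;  2α = 66.05°
n_0 = (-0.9445, -0.3285)
n_1 = (-0.1620, -0.9868)
n_2 = (+1.0000, +0.0059)
n_3 = (+0.6568, +0.7540)
n_4 = (-0.7109, +0.7033)
  (0,1): δ = 118.50°  ·
  (0,2): δ = 18.84°  ✓
  (0,3): δ = 29.76°  ✓
  (0,4): δ = 116.13°  ·
  (1,2): δ = 80.34°  ·
  (1,3): δ = 31.74°  ✓
  (1,4): δ = 54.63°  ✓
  (2,3): δ = 131.40°  ·
  (2,4): δ = 45.03°  ✓
  (3,4): δ = 93.64°  ·
antipodal pairs: 5

count = 5; pairs: (0,2), (0,3), (1,3), (1,4), (2,4)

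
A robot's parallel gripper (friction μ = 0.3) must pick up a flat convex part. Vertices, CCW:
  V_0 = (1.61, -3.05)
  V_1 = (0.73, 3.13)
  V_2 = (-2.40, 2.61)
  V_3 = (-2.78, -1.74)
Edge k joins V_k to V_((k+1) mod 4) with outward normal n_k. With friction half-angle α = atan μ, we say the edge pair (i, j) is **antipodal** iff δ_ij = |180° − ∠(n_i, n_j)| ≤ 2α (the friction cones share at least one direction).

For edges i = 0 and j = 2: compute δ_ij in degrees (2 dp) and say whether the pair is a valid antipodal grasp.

α = atan 0.3 = 16.70°;  2α = 33.40°
edge 0: e_0 = (-0.88, +6.18);  n_0 = (+0.9900, +0.1410)
edge 2: e_2 = (-0.38, -4.35);  n_2 = (-0.9962, +0.0870)
∠(n_0, n_2) = 166.90°
δ = |180° − 166.90°| = 13.10°
13.10° ≤ 2α = 33.40°  →  valid

δ = 13.10°, valid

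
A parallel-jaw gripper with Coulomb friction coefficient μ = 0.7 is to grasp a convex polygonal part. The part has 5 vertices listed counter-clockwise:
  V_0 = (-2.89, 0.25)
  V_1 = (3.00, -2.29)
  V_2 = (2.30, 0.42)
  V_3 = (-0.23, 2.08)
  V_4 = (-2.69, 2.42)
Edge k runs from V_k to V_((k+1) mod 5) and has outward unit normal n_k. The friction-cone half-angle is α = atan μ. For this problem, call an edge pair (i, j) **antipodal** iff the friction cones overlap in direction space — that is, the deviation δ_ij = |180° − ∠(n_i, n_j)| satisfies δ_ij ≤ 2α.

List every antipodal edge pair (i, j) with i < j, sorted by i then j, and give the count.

count = 5; pairs: (0,1), (0,2), (0,3), (1,4), (2,4)

α = atan 0.7 = 34.99°;  2α = 69.98°
n_0 = (-0.3960, -0.9183)
n_1 = (+0.9682, +0.2501)
n_2 = (+0.5486, +0.8361)
n_3 = (+0.1369, +0.9906)
n_4 = (-0.9958, +0.0918)
  (0,1): δ = 52.19°  ✓
  (0,2): δ = 9.94°  ✓
  (0,3): δ = 15.46°  ✓
  (0,4): δ = 108.06°  ·
  (1,2): δ = 137.75°  ·
  (1,3): δ = 112.35°  ·
  (1,4): δ = 19.75°  ✓
  (2,3): δ = 154.60°  ·
  (2,4): δ = 62.00°  ✓
  (3,4): δ = 87.40°  ·
antipodal pairs: 5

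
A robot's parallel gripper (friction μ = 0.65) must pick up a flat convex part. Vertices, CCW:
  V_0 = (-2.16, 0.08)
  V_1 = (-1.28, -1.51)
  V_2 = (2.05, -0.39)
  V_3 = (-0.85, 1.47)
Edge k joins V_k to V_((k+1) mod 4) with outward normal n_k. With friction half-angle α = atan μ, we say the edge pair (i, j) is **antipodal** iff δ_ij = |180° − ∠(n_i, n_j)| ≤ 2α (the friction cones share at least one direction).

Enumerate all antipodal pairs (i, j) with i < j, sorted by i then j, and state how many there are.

count = 3; pairs: (0,2), (1,2), (1,3)

α = atan 0.65 = 33.02°;  2α = 66.05°
n_0 = (-0.8749, -0.4842)
n_1 = (+0.3188, -0.9478)
n_2 = (+0.5399, +0.8417)
n_3 = (-0.7277, +0.6859)
  (0,1): δ = 100.37°  ·
  (0,2): δ = 28.36°  ✓
  (0,3): δ = 107.73°  ·
  (1,2): δ = 51.26°  ✓
  (1,3): δ = 28.11°  ✓
  (2,3): δ = 100.63°  ·
antipodal pairs: 3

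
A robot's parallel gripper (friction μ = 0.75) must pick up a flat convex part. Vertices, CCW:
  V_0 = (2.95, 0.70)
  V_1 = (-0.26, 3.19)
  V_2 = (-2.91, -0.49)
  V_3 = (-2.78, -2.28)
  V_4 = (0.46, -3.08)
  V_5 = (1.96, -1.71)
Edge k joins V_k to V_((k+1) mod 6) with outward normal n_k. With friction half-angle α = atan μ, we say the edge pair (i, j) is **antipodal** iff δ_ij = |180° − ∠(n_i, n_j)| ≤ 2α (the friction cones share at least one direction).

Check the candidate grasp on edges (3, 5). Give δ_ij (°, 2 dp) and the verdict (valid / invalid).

δ = 98.46°, invalid

α = atan 0.75 = 36.87°;  2α = 73.74°
edge 3: e_3 = (+3.24, -0.80);  n_3 = (-0.2397, -0.9708)
edge 5: e_5 = (+0.99, +2.41);  n_5 = (+0.9250, -0.3800)
∠(n_3, n_5) = 81.54°
δ = |180° − 81.54°| = 98.46°
98.46° > 2α = 73.74°  →  invalid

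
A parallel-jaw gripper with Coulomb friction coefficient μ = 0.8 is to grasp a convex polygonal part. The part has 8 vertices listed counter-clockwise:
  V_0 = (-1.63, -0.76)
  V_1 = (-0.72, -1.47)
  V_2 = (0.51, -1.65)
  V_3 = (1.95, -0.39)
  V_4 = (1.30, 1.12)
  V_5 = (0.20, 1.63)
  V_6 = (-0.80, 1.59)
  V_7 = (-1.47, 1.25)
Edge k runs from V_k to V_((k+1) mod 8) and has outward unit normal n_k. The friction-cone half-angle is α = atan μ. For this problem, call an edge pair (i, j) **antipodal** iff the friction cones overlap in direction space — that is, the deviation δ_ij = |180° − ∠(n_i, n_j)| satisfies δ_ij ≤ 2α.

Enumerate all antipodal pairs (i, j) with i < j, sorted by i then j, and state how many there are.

count = 14; pairs: (0,3), (0,4), (0,5), (0,6), (1,3), (1,4), (1,5), (1,6), (2,4), (2,5), (2,6), (2,7), (3,7), (4,7)

α = atan 0.8 = 38.66°;  2α = 77.32°
n_0 = (-0.6151, -0.7884)
n_1 = (-0.1448, -0.9895)
n_2 = (+0.6585, -0.7526)
n_3 = (+0.9185, +0.3954)
n_4 = (+0.4206, +0.9072)
n_5 = (-0.0400, +0.9992)
n_6 = (-0.4525, +0.8917)
n_7 = (-0.9968, +0.0794)
  (0,1): δ = 150.36°  ·
  (0,2): δ = 100.85°  ·
  (0,3): δ = 28.75°  ✓
  (0,4): δ = 13.09°  ✓
  (0,5): δ = 40.25°  ✓
  (0,6): δ = 64.87°  ✓
  (0,7): δ = 123.41°  ·
  (1,2): δ = 130.49°  ·
  (1,3): δ = 58.38°  ✓
  (1,4): δ = 16.55°  ✓
  (1,5): δ = 10.62°  ✓
  (1,6): δ = 35.23°  ✓
  (1,7): δ = 93.77°  ·
  (2,3): δ = 107.90°  ·
  (2,4): δ = 66.06°  ✓
  (2,5): δ = 38.90°  ✓
  (2,6): δ = 14.28°  ✓
  (2,7): δ = 44.26°  ✓
  (3,4): δ = 138.16°  ·
  (3,5): δ = 111.00°  ·
  (3,6): δ = 86.38°  ·
  (3,7): δ = 27.84°  ✓
  (4,5): δ = 152.84°  ·
  (4,6): δ = 128.22°  ·
  (4,7): δ = 69.68°  ✓
  (5,6): δ = 155.38°  ·
  (5,7): δ = 96.84°  ·
  (6,7): δ = 121.46°  ·
antipodal pairs: 14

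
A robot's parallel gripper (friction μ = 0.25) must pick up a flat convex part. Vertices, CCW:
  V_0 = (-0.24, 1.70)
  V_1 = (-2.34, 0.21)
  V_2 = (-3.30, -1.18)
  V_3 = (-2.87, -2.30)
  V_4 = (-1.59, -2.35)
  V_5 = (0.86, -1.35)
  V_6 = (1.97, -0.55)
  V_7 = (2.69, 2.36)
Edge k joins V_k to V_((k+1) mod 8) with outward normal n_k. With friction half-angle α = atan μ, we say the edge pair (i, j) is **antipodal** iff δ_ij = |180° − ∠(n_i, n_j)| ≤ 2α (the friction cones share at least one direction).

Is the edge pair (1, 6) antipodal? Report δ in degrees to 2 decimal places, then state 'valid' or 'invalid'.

δ = 20.73°, valid

α = atan 0.25 = 14.04°;  2α = 28.07°
edge 1: e_1 = (-0.96, -1.39);  n_1 = (-0.8228, +0.5683)
edge 6: e_6 = (+0.72, +2.91);  n_6 = (+0.9707, -0.2402)
∠(n_1, n_6) = 159.27°
δ = |180° − 159.27°| = 20.73°
20.73° ≤ 2α = 28.07°  →  valid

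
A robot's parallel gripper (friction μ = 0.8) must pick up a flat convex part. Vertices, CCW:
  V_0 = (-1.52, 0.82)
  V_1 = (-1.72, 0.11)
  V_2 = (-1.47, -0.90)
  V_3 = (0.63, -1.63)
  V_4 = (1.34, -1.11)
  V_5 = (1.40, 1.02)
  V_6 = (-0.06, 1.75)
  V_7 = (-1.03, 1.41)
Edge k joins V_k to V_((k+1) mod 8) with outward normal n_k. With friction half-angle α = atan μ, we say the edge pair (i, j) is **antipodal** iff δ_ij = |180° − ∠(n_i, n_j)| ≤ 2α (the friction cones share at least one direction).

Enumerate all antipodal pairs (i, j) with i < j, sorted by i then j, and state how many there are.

count = 14; pairs: (0,3), (0,4), (1,3), (1,4), (1,5), (2,4), (2,5), (2,6), (2,7), (3,5), (3,6), (3,7), (4,6), (4,7)

α = atan 0.8 = 38.66°;  2α = 77.32°
n_0 = (-0.9625, +0.2711)
n_1 = (-0.9707, -0.2403)
n_2 = (-0.3283, -0.9446)
n_3 = (+0.5909, -0.8068)
n_4 = (+0.9996, -0.0282)
n_5 = (+0.4472, +0.8944)
n_6 = (-0.3308, +0.9437)
n_7 = (-0.7693, +0.6389)
  (0,1): δ = 150.37°  ·
  (0,2): δ = 93.44°  ·
  (0,3): δ = 38.05°  ✓
  (0,4): δ = 14.12°  ✓
  (0,5): δ = 79.17°  ·
  (0,6): δ = 125.05°  ·
  (0,7): δ = 156.02°  ·
  (1,2): δ = 123.07°  ·
  (1,3): δ = 67.68°  ✓
  (1,4): δ = 15.52°  ✓
  (1,5): δ = 49.53°  ✓
  (1,6): δ = 95.41°  ·
  (1,7): δ = 126.39°  ·
  (2,3): δ = 124.61°  ·
  (2,4): δ = 72.45°  ✓
  (2,5): δ = 7.40°  ✓
  (2,6): δ = 38.48°  ✓
  (2,7): δ = 69.46°  ✓
  (3,4): δ = 127.83°  ·
  (3,5): δ = 62.78°  ✓
  (3,6): δ = 16.90°  ✓
  (3,7): δ = 14.07°  ✓
  (4,5): δ = 114.95°  ·
  (4,6): δ = 69.07°  ✓
  (4,7): δ = 38.10°  ✓
  (5,6): δ = 134.12°  ·
  (5,7): δ = 103.14°  ·
  (6,7): δ = 149.03°  ·
antipodal pairs: 14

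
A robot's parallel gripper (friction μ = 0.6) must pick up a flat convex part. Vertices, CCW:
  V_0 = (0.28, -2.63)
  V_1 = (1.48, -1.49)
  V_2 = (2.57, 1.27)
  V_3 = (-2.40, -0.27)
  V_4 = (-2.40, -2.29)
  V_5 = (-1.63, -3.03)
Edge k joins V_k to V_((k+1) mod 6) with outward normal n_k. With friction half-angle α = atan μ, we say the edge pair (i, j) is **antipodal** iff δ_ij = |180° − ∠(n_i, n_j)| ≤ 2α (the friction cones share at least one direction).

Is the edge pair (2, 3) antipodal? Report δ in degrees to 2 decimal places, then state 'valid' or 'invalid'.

α = atan 0.6 = 30.96°;  2α = 61.93°
edge 2: e_2 = (-4.97, -1.54);  n_2 = (-0.2960, +0.9552)
edge 3: e_3 = (+0.00, -2.02);  n_3 = (-1.0000, -0.0000)
∠(n_2, n_3) = 72.78°
δ = |180° − 72.78°| = 107.22°
107.22° > 2α = 61.93°  →  invalid

δ = 107.22°, invalid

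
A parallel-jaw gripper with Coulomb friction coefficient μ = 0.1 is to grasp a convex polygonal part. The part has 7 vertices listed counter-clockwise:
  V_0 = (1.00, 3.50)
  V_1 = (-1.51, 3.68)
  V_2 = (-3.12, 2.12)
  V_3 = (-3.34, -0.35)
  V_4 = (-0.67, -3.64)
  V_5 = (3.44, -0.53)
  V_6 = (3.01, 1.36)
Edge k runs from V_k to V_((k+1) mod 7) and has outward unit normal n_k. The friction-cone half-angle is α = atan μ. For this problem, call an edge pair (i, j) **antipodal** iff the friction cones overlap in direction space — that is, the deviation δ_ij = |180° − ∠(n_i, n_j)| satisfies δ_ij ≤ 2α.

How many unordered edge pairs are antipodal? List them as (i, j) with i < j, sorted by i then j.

α = atan 0.1 = 5.71°;  2α = 11.42°
n_0 = (+0.0715, +0.9974)
n_1 = (-0.6959, +0.7182)
n_2 = (-0.9961, +0.0887)
n_3 = (-0.7765, -0.6301)
n_4 = (+0.6034, -0.7974)
n_5 = (+0.9751, +0.2218)
n_6 = (+0.7289, +0.6846)
  (0,1): δ = 131.80°  ·
  (0,2): δ = 90.99°  ·
  (0,3): δ = 46.84°  ·
  (0,4): δ = 41.22°  ·
  (0,5): δ = 106.92°  ·
  (0,6): δ = 137.31°  ·
  (1,2): δ = 139.19°  ·
  (1,3): δ = 95.04°  ·
  (1,4): δ = 6.98°  ✓
  (1,5): δ = 58.72°  ·
  (1,6): δ = 89.11°  ·
  (2,3): δ = 135.85°  ·
  (2,4): δ = 47.80°  ·
  (2,5): δ = 17.91°  ·
  (2,6): δ = 48.30°  ·
  (3,4): δ = 91.95°  ·
  (3,5): δ = 26.24°  ·
  (3,6): δ = 4.14°  ✓
  (4,5): δ = 114.30°  ·
  (4,6): δ = 83.91°  ·
  (5,6): δ = 149.61°  ·
antipodal pairs: 2

count = 2; pairs: (1,4), (3,6)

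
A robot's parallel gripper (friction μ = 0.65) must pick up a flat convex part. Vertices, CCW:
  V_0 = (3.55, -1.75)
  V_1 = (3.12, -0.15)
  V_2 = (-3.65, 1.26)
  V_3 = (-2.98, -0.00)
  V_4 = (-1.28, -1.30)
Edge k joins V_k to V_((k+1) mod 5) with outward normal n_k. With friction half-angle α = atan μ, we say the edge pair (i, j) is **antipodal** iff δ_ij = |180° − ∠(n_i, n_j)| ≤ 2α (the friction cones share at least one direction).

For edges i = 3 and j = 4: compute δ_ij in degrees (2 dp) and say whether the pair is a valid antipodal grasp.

δ = 147.92°, invalid

α = atan 0.65 = 33.02°;  2α = 66.05°
edge 3: e_3 = (+1.70, -1.30);  n_3 = (-0.6075, -0.7944)
edge 4: e_4 = (+4.83, -0.45);  n_4 = (-0.0928, -0.9957)
∠(n_3, n_4) = 32.08°
δ = |180° − 32.08°| = 147.92°
147.92° > 2α = 66.05°  →  invalid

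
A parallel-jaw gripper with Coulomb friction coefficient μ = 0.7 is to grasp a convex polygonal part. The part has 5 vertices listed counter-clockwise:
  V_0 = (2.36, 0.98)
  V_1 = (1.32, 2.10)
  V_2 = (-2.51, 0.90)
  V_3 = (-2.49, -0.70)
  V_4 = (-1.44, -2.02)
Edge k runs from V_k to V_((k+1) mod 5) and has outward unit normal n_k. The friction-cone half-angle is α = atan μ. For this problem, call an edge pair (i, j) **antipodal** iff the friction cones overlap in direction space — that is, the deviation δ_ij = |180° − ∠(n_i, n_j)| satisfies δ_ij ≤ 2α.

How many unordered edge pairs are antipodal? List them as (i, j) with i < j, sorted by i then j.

α = atan 0.7 = 34.99°;  2α = 69.98°
n_0 = (+0.7328, +0.6805)
n_1 = (-0.2990, +0.9543)
n_2 = (-0.9999, -0.0125)
n_3 = (-0.7826, -0.6225)
n_4 = (+0.6196, -0.7849)
  (0,1): δ = 115.48°  ·
  (0,2): δ = 42.16°  ✓
  (0,3): δ = 4.38°  ✓
  (0,4): δ = 85.41°  ·
  (1,2): δ = 106.68°  ·
  (1,3): δ = 68.90°  ✓
  (1,4): δ = 20.89°  ✓
  (2,3): δ = 142.22°  ·
  (2,4): δ = 52.43°  ✓
  (3,4): δ = 90.21°  ·
antipodal pairs: 5

count = 5; pairs: (0,2), (0,3), (1,3), (1,4), (2,4)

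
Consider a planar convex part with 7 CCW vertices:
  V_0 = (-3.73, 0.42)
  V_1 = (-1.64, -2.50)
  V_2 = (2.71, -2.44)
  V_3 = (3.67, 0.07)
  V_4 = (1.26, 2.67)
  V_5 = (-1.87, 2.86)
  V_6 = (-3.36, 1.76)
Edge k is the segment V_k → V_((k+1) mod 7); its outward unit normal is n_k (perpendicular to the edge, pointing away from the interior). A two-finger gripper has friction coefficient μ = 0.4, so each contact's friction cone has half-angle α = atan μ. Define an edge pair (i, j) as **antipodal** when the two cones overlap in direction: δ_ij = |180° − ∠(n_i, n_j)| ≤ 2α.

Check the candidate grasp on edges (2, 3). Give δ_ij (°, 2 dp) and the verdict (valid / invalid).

α = atan 0.4 = 21.80°;  2α = 43.60°
edge 2: e_2 = (+0.96, +2.51);  n_2 = (+0.9340, -0.3572)
edge 3: e_3 = (-2.41, +2.60);  n_3 = (+0.7334, +0.6798)
∠(n_2, n_3) = 63.76°
δ = |180° − 63.76°| = 116.24°
116.24° > 2α = 43.60°  →  invalid

δ = 116.24°, invalid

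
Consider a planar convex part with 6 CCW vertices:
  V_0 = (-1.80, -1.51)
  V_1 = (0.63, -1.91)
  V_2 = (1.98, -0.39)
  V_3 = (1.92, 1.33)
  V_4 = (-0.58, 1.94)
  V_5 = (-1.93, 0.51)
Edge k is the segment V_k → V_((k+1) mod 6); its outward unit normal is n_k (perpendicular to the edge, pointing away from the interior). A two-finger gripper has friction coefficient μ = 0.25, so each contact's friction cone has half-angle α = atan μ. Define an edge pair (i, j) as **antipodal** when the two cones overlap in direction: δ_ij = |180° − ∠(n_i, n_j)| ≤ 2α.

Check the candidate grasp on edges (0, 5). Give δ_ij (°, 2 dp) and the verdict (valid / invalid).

α = atan 0.25 = 14.04°;  2α = 28.07°
edge 0: e_0 = (+2.43, -0.40);  n_0 = (-0.1624, -0.9867)
edge 5: e_5 = (+0.13, -2.02);  n_5 = (-0.9979, -0.0642)
∠(n_0, n_5) = 76.97°
δ = |180° − 76.97°| = 103.03°
103.03° > 2α = 28.07°  →  invalid

δ = 103.03°, invalid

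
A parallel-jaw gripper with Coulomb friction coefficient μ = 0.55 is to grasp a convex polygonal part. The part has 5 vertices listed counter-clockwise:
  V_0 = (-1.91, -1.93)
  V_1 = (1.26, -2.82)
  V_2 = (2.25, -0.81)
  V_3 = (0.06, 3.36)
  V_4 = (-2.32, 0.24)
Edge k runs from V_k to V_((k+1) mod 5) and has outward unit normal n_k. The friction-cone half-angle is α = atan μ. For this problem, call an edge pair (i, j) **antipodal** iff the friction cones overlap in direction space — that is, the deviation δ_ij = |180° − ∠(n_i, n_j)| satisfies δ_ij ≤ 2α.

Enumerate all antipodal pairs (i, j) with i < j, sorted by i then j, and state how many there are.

count = 4; pairs: (0,2), (1,3), (1,4), (2,4)

α = atan 0.55 = 28.81°;  2α = 57.62°
n_0 = (-0.2703, -0.9628)
n_1 = (+0.8971, -0.4418)
n_2 = (+0.8853, +0.4650)
n_3 = (-0.7951, +0.6065)
n_4 = (-0.9826, -0.1857)
  (0,1): δ = 100.54°  ·
  (0,2): δ = 46.61°  ✓
  (0,3): δ = 68.35°  ·
  (0,4): δ = 116.38°  ·
  (1,2): δ = 126.07°  ·
  (1,3): δ = 11.12°  ✓
  (1,4): δ = 36.92°  ✓
  (2,3): δ = 65.04°  ·
  (2,4): δ = 17.01°  ✓
  (3,4): δ = 131.96°  ·
antipodal pairs: 4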